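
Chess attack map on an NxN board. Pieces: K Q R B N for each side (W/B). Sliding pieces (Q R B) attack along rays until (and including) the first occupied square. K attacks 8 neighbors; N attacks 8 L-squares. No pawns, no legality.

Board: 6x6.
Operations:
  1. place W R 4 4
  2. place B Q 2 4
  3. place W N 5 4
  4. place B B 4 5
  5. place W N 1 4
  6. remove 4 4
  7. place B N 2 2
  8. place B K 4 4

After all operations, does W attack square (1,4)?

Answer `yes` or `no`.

Answer: no

Derivation:
Op 1: place WR@(4,4)
Op 2: place BQ@(2,4)
Op 3: place WN@(5,4)
Op 4: place BB@(4,5)
Op 5: place WN@(1,4)
Op 6: remove (4,4)
Op 7: place BN@(2,2)
Op 8: place BK@(4,4)
Per-piece attacks for W:
  WN@(1,4): attacks (3,5) (2,2) (3,3) (0,2)
  WN@(5,4): attacks (3,5) (4,2) (3,3)
W attacks (1,4): no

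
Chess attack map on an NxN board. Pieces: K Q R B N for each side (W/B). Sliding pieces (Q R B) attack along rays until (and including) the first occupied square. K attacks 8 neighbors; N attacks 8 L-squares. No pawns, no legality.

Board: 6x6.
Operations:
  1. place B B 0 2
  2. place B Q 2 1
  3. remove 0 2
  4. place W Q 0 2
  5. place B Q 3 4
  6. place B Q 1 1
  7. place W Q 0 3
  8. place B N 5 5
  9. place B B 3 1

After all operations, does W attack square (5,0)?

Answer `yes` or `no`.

Answer: no

Derivation:
Op 1: place BB@(0,2)
Op 2: place BQ@(2,1)
Op 3: remove (0,2)
Op 4: place WQ@(0,2)
Op 5: place BQ@(3,4)
Op 6: place BQ@(1,1)
Op 7: place WQ@(0,3)
Op 8: place BN@(5,5)
Op 9: place BB@(3,1)
Per-piece attacks for W:
  WQ@(0,2): attacks (0,3) (0,1) (0,0) (1,2) (2,2) (3,2) (4,2) (5,2) (1,3) (2,4) (3,5) (1,1) [ray(0,1) blocked at (0,3); ray(1,-1) blocked at (1,1)]
  WQ@(0,3): attacks (0,4) (0,5) (0,2) (1,3) (2,3) (3,3) (4,3) (5,3) (1,4) (2,5) (1,2) (2,1) [ray(0,-1) blocked at (0,2); ray(1,-1) blocked at (2,1)]
W attacks (5,0): no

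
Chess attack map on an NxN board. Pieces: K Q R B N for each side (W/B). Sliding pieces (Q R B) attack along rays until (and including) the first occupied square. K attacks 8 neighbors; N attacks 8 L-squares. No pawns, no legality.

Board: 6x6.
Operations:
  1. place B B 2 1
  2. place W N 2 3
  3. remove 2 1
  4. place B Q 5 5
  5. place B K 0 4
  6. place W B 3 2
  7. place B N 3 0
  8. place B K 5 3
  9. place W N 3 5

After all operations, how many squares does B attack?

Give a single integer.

Op 1: place BB@(2,1)
Op 2: place WN@(2,3)
Op 3: remove (2,1)
Op 4: place BQ@(5,5)
Op 5: place BK@(0,4)
Op 6: place WB@(3,2)
Op 7: place BN@(3,0)
Op 8: place BK@(5,3)
Op 9: place WN@(3,5)
Per-piece attacks for B:
  BK@(0,4): attacks (0,5) (0,3) (1,4) (1,5) (1,3)
  BN@(3,0): attacks (4,2) (5,1) (2,2) (1,1)
  BK@(5,3): attacks (5,4) (5,2) (4,3) (4,4) (4,2)
  BQ@(5,5): attacks (5,4) (5,3) (4,5) (3,5) (4,4) (3,3) (2,2) (1,1) (0,0) [ray(0,-1) blocked at (5,3); ray(-1,0) blocked at (3,5)]
Union (18 distinct): (0,0) (0,3) (0,5) (1,1) (1,3) (1,4) (1,5) (2,2) (3,3) (3,5) (4,2) (4,3) (4,4) (4,5) (5,1) (5,2) (5,3) (5,4)

Answer: 18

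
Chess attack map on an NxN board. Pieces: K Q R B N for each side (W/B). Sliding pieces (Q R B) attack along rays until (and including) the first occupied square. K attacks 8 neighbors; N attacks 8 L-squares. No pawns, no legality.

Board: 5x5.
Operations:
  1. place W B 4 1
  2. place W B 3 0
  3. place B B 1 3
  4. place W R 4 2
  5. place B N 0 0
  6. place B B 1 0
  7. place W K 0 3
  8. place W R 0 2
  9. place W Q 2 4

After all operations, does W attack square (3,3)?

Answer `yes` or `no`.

Op 1: place WB@(4,1)
Op 2: place WB@(3,0)
Op 3: place BB@(1,3)
Op 4: place WR@(4,2)
Op 5: place BN@(0,0)
Op 6: place BB@(1,0)
Op 7: place WK@(0,3)
Op 8: place WR@(0,2)
Op 9: place WQ@(2,4)
Per-piece attacks for W:
  WR@(0,2): attacks (0,3) (0,1) (0,0) (1,2) (2,2) (3,2) (4,2) [ray(0,1) blocked at (0,3); ray(0,-1) blocked at (0,0); ray(1,0) blocked at (4,2)]
  WK@(0,3): attacks (0,4) (0,2) (1,3) (1,4) (1,2)
  WQ@(2,4): attacks (2,3) (2,2) (2,1) (2,0) (3,4) (4,4) (1,4) (0,4) (3,3) (4,2) (1,3) [ray(1,-1) blocked at (4,2); ray(-1,-1) blocked at (1,3)]
  WB@(3,0): attacks (4,1) (2,1) (1,2) (0,3) [ray(1,1) blocked at (4,1); ray(-1,1) blocked at (0,3)]
  WB@(4,1): attacks (3,2) (2,3) (1,4) (3,0) [ray(-1,-1) blocked at (3,0)]
  WR@(4,2): attacks (4,3) (4,4) (4,1) (3,2) (2,2) (1,2) (0,2) [ray(0,-1) blocked at (4,1); ray(-1,0) blocked at (0,2)]
W attacks (3,3): yes

Answer: yes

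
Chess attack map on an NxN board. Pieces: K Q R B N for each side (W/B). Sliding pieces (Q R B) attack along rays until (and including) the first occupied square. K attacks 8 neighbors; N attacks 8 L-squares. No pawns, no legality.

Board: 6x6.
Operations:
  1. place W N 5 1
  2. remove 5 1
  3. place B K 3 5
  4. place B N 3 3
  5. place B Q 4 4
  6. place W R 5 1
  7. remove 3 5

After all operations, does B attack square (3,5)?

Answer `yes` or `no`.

Op 1: place WN@(5,1)
Op 2: remove (5,1)
Op 3: place BK@(3,5)
Op 4: place BN@(3,3)
Op 5: place BQ@(4,4)
Op 6: place WR@(5,1)
Op 7: remove (3,5)
Per-piece attacks for B:
  BN@(3,3): attacks (4,5) (5,4) (2,5) (1,4) (4,1) (5,2) (2,1) (1,2)
  BQ@(4,4): attacks (4,5) (4,3) (4,2) (4,1) (4,0) (5,4) (3,4) (2,4) (1,4) (0,4) (5,5) (5,3) (3,5) (3,3) [ray(-1,-1) blocked at (3,3)]
B attacks (3,5): yes

Answer: yes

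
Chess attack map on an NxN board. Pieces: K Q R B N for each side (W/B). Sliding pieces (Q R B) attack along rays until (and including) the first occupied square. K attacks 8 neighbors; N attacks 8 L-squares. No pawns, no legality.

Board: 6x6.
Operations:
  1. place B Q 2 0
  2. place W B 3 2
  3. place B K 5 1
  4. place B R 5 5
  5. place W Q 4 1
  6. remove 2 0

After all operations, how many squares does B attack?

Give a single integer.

Answer: 13

Derivation:
Op 1: place BQ@(2,0)
Op 2: place WB@(3,2)
Op 3: place BK@(5,1)
Op 4: place BR@(5,5)
Op 5: place WQ@(4,1)
Op 6: remove (2,0)
Per-piece attacks for B:
  BK@(5,1): attacks (5,2) (5,0) (4,1) (4,2) (4,0)
  BR@(5,5): attacks (5,4) (5,3) (5,2) (5,1) (4,5) (3,5) (2,5) (1,5) (0,5) [ray(0,-1) blocked at (5,1)]
Union (13 distinct): (0,5) (1,5) (2,5) (3,5) (4,0) (4,1) (4,2) (4,5) (5,0) (5,1) (5,2) (5,3) (5,4)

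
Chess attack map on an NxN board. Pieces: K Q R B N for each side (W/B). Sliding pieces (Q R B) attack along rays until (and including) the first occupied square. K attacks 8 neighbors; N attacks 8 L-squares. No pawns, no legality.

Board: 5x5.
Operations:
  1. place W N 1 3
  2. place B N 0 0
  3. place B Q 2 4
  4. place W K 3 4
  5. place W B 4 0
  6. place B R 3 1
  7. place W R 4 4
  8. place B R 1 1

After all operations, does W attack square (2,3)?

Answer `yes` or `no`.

Op 1: place WN@(1,3)
Op 2: place BN@(0,0)
Op 3: place BQ@(2,4)
Op 4: place WK@(3,4)
Op 5: place WB@(4,0)
Op 6: place BR@(3,1)
Op 7: place WR@(4,4)
Op 8: place BR@(1,1)
Per-piece attacks for W:
  WN@(1,3): attacks (3,4) (2,1) (3,2) (0,1)
  WK@(3,4): attacks (3,3) (4,4) (2,4) (4,3) (2,3)
  WB@(4,0): attacks (3,1) [ray(-1,1) blocked at (3,1)]
  WR@(4,4): attacks (4,3) (4,2) (4,1) (4,0) (3,4) [ray(0,-1) blocked at (4,0); ray(-1,0) blocked at (3,4)]
W attacks (2,3): yes

Answer: yes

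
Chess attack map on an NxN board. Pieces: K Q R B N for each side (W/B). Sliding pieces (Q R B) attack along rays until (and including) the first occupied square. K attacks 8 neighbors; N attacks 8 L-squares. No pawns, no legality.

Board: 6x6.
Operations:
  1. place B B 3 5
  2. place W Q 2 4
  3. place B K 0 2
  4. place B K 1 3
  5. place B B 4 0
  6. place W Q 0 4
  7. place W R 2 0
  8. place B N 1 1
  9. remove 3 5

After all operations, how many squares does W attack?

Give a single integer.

Answer: 24

Derivation:
Op 1: place BB@(3,5)
Op 2: place WQ@(2,4)
Op 3: place BK@(0,2)
Op 4: place BK@(1,3)
Op 5: place BB@(4,0)
Op 6: place WQ@(0,4)
Op 7: place WR@(2,0)
Op 8: place BN@(1,1)
Op 9: remove (3,5)
Per-piece attacks for W:
  WQ@(0,4): attacks (0,5) (0,3) (0,2) (1,4) (2,4) (1,5) (1,3) [ray(0,-1) blocked at (0,2); ray(1,0) blocked at (2,4); ray(1,-1) blocked at (1,3)]
  WR@(2,0): attacks (2,1) (2,2) (2,3) (2,4) (3,0) (4,0) (1,0) (0,0) [ray(0,1) blocked at (2,4); ray(1,0) blocked at (4,0)]
  WQ@(2,4): attacks (2,5) (2,3) (2,2) (2,1) (2,0) (3,4) (4,4) (5,4) (1,4) (0,4) (3,5) (3,3) (4,2) (5,1) (1,5) (1,3) [ray(0,-1) blocked at (2,0); ray(-1,0) blocked at (0,4); ray(-1,-1) blocked at (1,3)]
Union (24 distinct): (0,0) (0,2) (0,3) (0,4) (0,5) (1,0) (1,3) (1,4) (1,5) (2,0) (2,1) (2,2) (2,3) (2,4) (2,5) (3,0) (3,3) (3,4) (3,5) (4,0) (4,2) (4,4) (5,1) (5,4)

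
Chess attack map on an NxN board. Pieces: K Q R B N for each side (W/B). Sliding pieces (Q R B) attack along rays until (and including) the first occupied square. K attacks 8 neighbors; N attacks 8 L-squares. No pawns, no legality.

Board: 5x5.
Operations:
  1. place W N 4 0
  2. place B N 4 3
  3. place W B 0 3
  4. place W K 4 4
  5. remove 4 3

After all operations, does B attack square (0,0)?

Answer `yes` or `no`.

Op 1: place WN@(4,0)
Op 2: place BN@(4,3)
Op 3: place WB@(0,3)
Op 4: place WK@(4,4)
Op 5: remove (4,3)
Per-piece attacks for B:
B attacks (0,0): no

Answer: no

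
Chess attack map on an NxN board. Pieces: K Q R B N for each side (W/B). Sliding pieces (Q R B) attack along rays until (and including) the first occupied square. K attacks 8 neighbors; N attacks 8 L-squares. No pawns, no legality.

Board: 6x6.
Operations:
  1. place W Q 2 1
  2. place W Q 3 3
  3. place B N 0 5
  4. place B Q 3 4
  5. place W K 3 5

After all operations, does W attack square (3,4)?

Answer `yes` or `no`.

Op 1: place WQ@(2,1)
Op 2: place WQ@(3,3)
Op 3: place BN@(0,5)
Op 4: place BQ@(3,4)
Op 5: place WK@(3,5)
Per-piece attacks for W:
  WQ@(2,1): attacks (2,2) (2,3) (2,4) (2,5) (2,0) (3,1) (4,1) (5,1) (1,1) (0,1) (3,2) (4,3) (5,4) (3,0) (1,2) (0,3) (1,0)
  WQ@(3,3): attacks (3,4) (3,2) (3,1) (3,0) (4,3) (5,3) (2,3) (1,3) (0,3) (4,4) (5,5) (4,2) (5,1) (2,4) (1,5) (2,2) (1,1) (0,0) [ray(0,1) blocked at (3,4)]
  WK@(3,5): attacks (3,4) (4,5) (2,5) (4,4) (2,4)
W attacks (3,4): yes

Answer: yes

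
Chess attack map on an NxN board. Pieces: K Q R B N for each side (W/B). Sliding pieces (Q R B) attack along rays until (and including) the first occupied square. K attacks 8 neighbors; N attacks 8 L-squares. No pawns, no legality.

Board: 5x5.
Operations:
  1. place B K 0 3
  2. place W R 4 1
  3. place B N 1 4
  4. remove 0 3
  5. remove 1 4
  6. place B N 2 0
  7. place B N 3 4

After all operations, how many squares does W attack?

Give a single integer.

Op 1: place BK@(0,3)
Op 2: place WR@(4,1)
Op 3: place BN@(1,4)
Op 4: remove (0,3)
Op 5: remove (1,4)
Op 6: place BN@(2,0)
Op 7: place BN@(3,4)
Per-piece attacks for W:
  WR@(4,1): attacks (4,2) (4,3) (4,4) (4,0) (3,1) (2,1) (1,1) (0,1)
Union (8 distinct): (0,1) (1,1) (2,1) (3,1) (4,0) (4,2) (4,3) (4,4)

Answer: 8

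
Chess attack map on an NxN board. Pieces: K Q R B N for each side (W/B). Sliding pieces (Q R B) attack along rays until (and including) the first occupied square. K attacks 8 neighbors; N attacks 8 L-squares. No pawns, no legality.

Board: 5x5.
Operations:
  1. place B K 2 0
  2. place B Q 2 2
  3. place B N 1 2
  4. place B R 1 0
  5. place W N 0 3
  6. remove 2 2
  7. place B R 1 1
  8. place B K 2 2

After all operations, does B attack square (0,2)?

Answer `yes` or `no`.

Answer: no

Derivation:
Op 1: place BK@(2,0)
Op 2: place BQ@(2,2)
Op 3: place BN@(1,2)
Op 4: place BR@(1,0)
Op 5: place WN@(0,3)
Op 6: remove (2,2)
Op 7: place BR@(1,1)
Op 8: place BK@(2,2)
Per-piece attacks for B:
  BR@(1,0): attacks (1,1) (2,0) (0,0) [ray(0,1) blocked at (1,1); ray(1,0) blocked at (2,0)]
  BR@(1,1): attacks (1,2) (1,0) (2,1) (3,1) (4,1) (0,1) [ray(0,1) blocked at (1,2); ray(0,-1) blocked at (1,0)]
  BN@(1,2): attacks (2,4) (3,3) (0,4) (2,0) (3,1) (0,0)
  BK@(2,0): attacks (2,1) (3,0) (1,0) (3,1) (1,1)
  BK@(2,2): attacks (2,3) (2,1) (3,2) (1,2) (3,3) (3,1) (1,3) (1,1)
B attacks (0,2): no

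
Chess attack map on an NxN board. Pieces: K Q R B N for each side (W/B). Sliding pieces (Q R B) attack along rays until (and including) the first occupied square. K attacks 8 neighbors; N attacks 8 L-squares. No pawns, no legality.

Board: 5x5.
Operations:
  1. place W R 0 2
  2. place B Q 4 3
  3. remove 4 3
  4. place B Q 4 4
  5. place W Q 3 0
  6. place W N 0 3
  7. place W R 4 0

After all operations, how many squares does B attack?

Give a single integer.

Op 1: place WR@(0,2)
Op 2: place BQ@(4,3)
Op 3: remove (4,3)
Op 4: place BQ@(4,4)
Op 5: place WQ@(3,0)
Op 6: place WN@(0,3)
Op 7: place WR@(4,0)
Per-piece attacks for B:
  BQ@(4,4): attacks (4,3) (4,2) (4,1) (4,0) (3,4) (2,4) (1,4) (0,4) (3,3) (2,2) (1,1) (0,0) [ray(0,-1) blocked at (4,0)]
Union (12 distinct): (0,0) (0,4) (1,1) (1,4) (2,2) (2,4) (3,3) (3,4) (4,0) (4,1) (4,2) (4,3)

Answer: 12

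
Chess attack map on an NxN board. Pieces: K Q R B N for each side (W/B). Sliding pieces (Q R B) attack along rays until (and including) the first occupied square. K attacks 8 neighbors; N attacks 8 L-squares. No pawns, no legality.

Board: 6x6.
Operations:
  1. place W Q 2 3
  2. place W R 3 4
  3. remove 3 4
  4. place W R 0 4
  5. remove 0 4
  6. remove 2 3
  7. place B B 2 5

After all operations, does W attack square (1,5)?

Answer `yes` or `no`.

Answer: no

Derivation:
Op 1: place WQ@(2,3)
Op 2: place WR@(3,4)
Op 3: remove (3,4)
Op 4: place WR@(0,4)
Op 5: remove (0,4)
Op 6: remove (2,3)
Op 7: place BB@(2,5)
Per-piece attacks for W:
W attacks (1,5): no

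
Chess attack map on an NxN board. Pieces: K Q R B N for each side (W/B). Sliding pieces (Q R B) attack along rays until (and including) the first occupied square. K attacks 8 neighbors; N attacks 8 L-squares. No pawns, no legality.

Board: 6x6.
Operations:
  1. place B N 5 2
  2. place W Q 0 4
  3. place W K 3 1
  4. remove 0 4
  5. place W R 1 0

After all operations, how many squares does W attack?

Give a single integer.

Answer: 15

Derivation:
Op 1: place BN@(5,2)
Op 2: place WQ@(0,4)
Op 3: place WK@(3,1)
Op 4: remove (0,4)
Op 5: place WR@(1,0)
Per-piece attacks for W:
  WR@(1,0): attacks (1,1) (1,2) (1,3) (1,4) (1,5) (2,0) (3,0) (4,0) (5,0) (0,0)
  WK@(3,1): attacks (3,2) (3,0) (4,1) (2,1) (4,2) (4,0) (2,2) (2,0)
Union (15 distinct): (0,0) (1,1) (1,2) (1,3) (1,4) (1,5) (2,0) (2,1) (2,2) (3,0) (3,2) (4,0) (4,1) (4,2) (5,0)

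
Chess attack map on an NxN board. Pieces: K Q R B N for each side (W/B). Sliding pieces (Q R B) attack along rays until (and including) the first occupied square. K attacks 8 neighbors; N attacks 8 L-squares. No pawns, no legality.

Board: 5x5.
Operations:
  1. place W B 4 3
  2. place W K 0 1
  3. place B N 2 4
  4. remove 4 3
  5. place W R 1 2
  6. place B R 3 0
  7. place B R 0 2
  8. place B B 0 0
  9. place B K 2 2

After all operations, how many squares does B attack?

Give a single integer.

Answer: 18

Derivation:
Op 1: place WB@(4,3)
Op 2: place WK@(0,1)
Op 3: place BN@(2,4)
Op 4: remove (4,3)
Op 5: place WR@(1,2)
Op 6: place BR@(3,0)
Op 7: place BR@(0,2)
Op 8: place BB@(0,0)
Op 9: place BK@(2,2)
Per-piece attacks for B:
  BB@(0,0): attacks (1,1) (2,2) [ray(1,1) blocked at (2,2)]
  BR@(0,2): attacks (0,3) (0,4) (0,1) (1,2) [ray(0,-1) blocked at (0,1); ray(1,0) blocked at (1,2)]
  BK@(2,2): attacks (2,3) (2,1) (3,2) (1,2) (3,3) (3,1) (1,3) (1,1)
  BN@(2,4): attacks (3,2) (4,3) (1,2) (0,3)
  BR@(3,0): attacks (3,1) (3,2) (3,3) (3,4) (4,0) (2,0) (1,0) (0,0) [ray(-1,0) blocked at (0,0)]
Union (18 distinct): (0,0) (0,1) (0,3) (0,4) (1,0) (1,1) (1,2) (1,3) (2,0) (2,1) (2,2) (2,3) (3,1) (3,2) (3,3) (3,4) (4,0) (4,3)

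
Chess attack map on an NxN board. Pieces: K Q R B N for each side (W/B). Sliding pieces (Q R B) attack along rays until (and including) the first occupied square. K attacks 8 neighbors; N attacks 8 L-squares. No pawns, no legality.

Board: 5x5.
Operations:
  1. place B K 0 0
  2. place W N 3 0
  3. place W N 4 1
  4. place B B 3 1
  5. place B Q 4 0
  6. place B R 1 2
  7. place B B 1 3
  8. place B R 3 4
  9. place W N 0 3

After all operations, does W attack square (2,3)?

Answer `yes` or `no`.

Op 1: place BK@(0,0)
Op 2: place WN@(3,0)
Op 3: place WN@(4,1)
Op 4: place BB@(3,1)
Op 5: place BQ@(4,0)
Op 6: place BR@(1,2)
Op 7: place BB@(1,3)
Op 8: place BR@(3,4)
Op 9: place WN@(0,3)
Per-piece attacks for W:
  WN@(0,3): attacks (2,4) (1,1) (2,2)
  WN@(3,0): attacks (4,2) (2,2) (1,1)
  WN@(4,1): attacks (3,3) (2,2) (2,0)
W attacks (2,3): no

Answer: no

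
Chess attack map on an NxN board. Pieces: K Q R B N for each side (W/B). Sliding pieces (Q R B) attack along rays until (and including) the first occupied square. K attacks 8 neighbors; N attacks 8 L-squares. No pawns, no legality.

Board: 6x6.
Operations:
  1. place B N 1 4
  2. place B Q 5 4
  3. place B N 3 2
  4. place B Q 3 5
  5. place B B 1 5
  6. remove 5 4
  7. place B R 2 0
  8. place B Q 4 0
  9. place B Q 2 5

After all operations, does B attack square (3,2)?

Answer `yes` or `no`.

Answer: yes

Derivation:
Op 1: place BN@(1,4)
Op 2: place BQ@(5,4)
Op 3: place BN@(3,2)
Op 4: place BQ@(3,5)
Op 5: place BB@(1,5)
Op 6: remove (5,4)
Op 7: place BR@(2,0)
Op 8: place BQ@(4,0)
Op 9: place BQ@(2,5)
Per-piece attacks for B:
  BN@(1,4): attacks (3,5) (2,2) (3,3) (0,2)
  BB@(1,5): attacks (2,4) (3,3) (4,2) (5,1) (0,4)
  BR@(2,0): attacks (2,1) (2,2) (2,3) (2,4) (2,5) (3,0) (4,0) (1,0) (0,0) [ray(0,1) blocked at (2,5); ray(1,0) blocked at (4,0)]
  BQ@(2,5): attacks (2,4) (2,3) (2,2) (2,1) (2,0) (3,5) (1,5) (3,4) (4,3) (5,2) (1,4) [ray(0,-1) blocked at (2,0); ray(1,0) blocked at (3,5); ray(-1,0) blocked at (1,5); ray(-1,-1) blocked at (1,4)]
  BN@(3,2): attacks (4,4) (5,3) (2,4) (1,3) (4,0) (5,1) (2,0) (1,1)
  BQ@(3,5): attacks (3,4) (3,3) (3,2) (4,5) (5,5) (2,5) (4,4) (5,3) (2,4) (1,3) (0,2) [ray(0,-1) blocked at (3,2); ray(-1,0) blocked at (2,5)]
  BQ@(4,0): attacks (4,1) (4,2) (4,3) (4,4) (4,5) (5,0) (3,0) (2,0) (5,1) (3,1) (2,2) (1,3) (0,4) [ray(-1,0) blocked at (2,0)]
B attacks (3,2): yes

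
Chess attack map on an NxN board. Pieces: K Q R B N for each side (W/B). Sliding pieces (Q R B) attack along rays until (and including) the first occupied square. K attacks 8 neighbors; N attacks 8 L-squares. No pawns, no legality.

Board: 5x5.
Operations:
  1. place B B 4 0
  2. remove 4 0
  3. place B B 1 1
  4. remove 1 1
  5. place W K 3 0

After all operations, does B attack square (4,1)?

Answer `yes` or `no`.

Op 1: place BB@(4,0)
Op 2: remove (4,0)
Op 3: place BB@(1,1)
Op 4: remove (1,1)
Op 5: place WK@(3,0)
Per-piece attacks for B:
B attacks (4,1): no

Answer: no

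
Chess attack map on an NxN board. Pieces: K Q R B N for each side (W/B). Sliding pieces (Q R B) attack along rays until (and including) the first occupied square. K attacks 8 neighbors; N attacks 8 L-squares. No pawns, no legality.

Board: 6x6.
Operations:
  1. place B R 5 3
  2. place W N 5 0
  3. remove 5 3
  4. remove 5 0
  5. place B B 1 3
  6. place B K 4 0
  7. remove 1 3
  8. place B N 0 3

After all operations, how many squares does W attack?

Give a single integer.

Op 1: place BR@(5,3)
Op 2: place WN@(5,0)
Op 3: remove (5,3)
Op 4: remove (5,0)
Op 5: place BB@(1,3)
Op 6: place BK@(4,0)
Op 7: remove (1,3)
Op 8: place BN@(0,3)
Per-piece attacks for W:
Union (0 distinct): (none)

Answer: 0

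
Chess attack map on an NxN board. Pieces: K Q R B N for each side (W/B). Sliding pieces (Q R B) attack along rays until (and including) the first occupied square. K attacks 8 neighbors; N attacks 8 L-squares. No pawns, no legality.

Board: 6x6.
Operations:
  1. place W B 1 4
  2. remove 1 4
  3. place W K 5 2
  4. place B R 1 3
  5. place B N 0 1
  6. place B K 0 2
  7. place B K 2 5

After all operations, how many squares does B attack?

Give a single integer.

Answer: 17

Derivation:
Op 1: place WB@(1,4)
Op 2: remove (1,4)
Op 3: place WK@(5,2)
Op 4: place BR@(1,3)
Op 5: place BN@(0,1)
Op 6: place BK@(0,2)
Op 7: place BK@(2,5)
Per-piece attacks for B:
  BN@(0,1): attacks (1,3) (2,2) (2,0)
  BK@(0,2): attacks (0,3) (0,1) (1,2) (1,3) (1,1)
  BR@(1,3): attacks (1,4) (1,5) (1,2) (1,1) (1,0) (2,3) (3,3) (4,3) (5,3) (0,3)
  BK@(2,5): attacks (2,4) (3,5) (1,5) (3,4) (1,4)
Union (17 distinct): (0,1) (0,3) (1,0) (1,1) (1,2) (1,3) (1,4) (1,5) (2,0) (2,2) (2,3) (2,4) (3,3) (3,4) (3,5) (4,3) (5,3)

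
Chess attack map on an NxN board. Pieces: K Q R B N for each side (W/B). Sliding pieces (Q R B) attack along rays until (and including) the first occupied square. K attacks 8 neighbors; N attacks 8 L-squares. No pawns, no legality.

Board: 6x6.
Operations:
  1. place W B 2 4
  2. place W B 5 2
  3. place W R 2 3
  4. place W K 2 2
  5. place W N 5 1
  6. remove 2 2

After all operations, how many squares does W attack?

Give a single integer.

Answer: 19

Derivation:
Op 1: place WB@(2,4)
Op 2: place WB@(5,2)
Op 3: place WR@(2,3)
Op 4: place WK@(2,2)
Op 5: place WN@(5,1)
Op 6: remove (2,2)
Per-piece attacks for W:
  WR@(2,3): attacks (2,4) (2,2) (2,1) (2,0) (3,3) (4,3) (5,3) (1,3) (0,3) [ray(0,1) blocked at (2,4)]
  WB@(2,4): attacks (3,5) (3,3) (4,2) (5,1) (1,5) (1,3) (0,2) [ray(1,-1) blocked at (5,1)]
  WN@(5,1): attacks (4,3) (3,2) (3,0)
  WB@(5,2): attacks (4,3) (3,4) (2,5) (4,1) (3,0)
Union (19 distinct): (0,2) (0,3) (1,3) (1,5) (2,0) (2,1) (2,2) (2,4) (2,5) (3,0) (3,2) (3,3) (3,4) (3,5) (4,1) (4,2) (4,3) (5,1) (5,3)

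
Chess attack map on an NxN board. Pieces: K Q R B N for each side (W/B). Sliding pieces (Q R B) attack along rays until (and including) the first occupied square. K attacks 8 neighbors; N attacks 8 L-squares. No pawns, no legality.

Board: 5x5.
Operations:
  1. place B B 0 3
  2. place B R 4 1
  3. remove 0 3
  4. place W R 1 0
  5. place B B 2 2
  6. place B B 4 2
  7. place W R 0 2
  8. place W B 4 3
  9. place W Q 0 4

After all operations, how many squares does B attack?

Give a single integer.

Op 1: place BB@(0,3)
Op 2: place BR@(4,1)
Op 3: remove (0,3)
Op 4: place WR@(1,0)
Op 5: place BB@(2,2)
Op 6: place BB@(4,2)
Op 7: place WR@(0,2)
Op 8: place WB@(4,3)
Op 9: place WQ@(0,4)
Per-piece attacks for B:
  BB@(2,2): attacks (3,3) (4,4) (3,1) (4,0) (1,3) (0,4) (1,1) (0,0) [ray(-1,1) blocked at (0,4)]
  BR@(4,1): attacks (4,2) (4,0) (3,1) (2,1) (1,1) (0,1) [ray(0,1) blocked at (4,2)]
  BB@(4,2): attacks (3,3) (2,4) (3,1) (2,0)
Union (13 distinct): (0,0) (0,1) (0,4) (1,1) (1,3) (2,0) (2,1) (2,4) (3,1) (3,3) (4,0) (4,2) (4,4)

Answer: 13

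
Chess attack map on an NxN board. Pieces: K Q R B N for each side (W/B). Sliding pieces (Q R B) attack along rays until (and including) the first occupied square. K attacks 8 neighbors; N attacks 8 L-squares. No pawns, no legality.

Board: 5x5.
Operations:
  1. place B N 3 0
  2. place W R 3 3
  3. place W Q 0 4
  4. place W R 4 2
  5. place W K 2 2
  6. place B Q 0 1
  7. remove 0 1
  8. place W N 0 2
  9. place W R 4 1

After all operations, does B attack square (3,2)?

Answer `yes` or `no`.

Op 1: place BN@(3,0)
Op 2: place WR@(3,3)
Op 3: place WQ@(0,4)
Op 4: place WR@(4,2)
Op 5: place WK@(2,2)
Op 6: place BQ@(0,1)
Op 7: remove (0,1)
Op 8: place WN@(0,2)
Op 9: place WR@(4,1)
Per-piece attacks for B:
  BN@(3,0): attacks (4,2) (2,2) (1,1)
B attacks (3,2): no

Answer: no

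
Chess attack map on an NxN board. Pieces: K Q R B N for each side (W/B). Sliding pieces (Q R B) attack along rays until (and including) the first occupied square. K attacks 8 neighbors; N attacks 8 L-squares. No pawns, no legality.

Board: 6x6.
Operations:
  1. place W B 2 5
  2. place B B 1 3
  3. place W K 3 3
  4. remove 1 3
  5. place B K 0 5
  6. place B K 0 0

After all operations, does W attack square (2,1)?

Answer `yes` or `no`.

Op 1: place WB@(2,5)
Op 2: place BB@(1,3)
Op 3: place WK@(3,3)
Op 4: remove (1,3)
Op 5: place BK@(0,5)
Op 6: place BK@(0,0)
Per-piece attacks for W:
  WB@(2,5): attacks (3,4) (4,3) (5,2) (1,4) (0,3)
  WK@(3,3): attacks (3,4) (3,2) (4,3) (2,3) (4,4) (4,2) (2,4) (2,2)
W attacks (2,1): no

Answer: no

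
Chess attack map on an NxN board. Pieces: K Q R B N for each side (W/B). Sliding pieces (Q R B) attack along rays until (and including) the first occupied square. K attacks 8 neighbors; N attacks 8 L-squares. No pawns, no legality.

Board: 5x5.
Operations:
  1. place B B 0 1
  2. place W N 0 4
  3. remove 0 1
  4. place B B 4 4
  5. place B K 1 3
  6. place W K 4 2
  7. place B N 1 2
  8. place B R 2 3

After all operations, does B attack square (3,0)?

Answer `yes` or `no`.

Op 1: place BB@(0,1)
Op 2: place WN@(0,4)
Op 3: remove (0,1)
Op 4: place BB@(4,4)
Op 5: place BK@(1,3)
Op 6: place WK@(4,2)
Op 7: place BN@(1,2)
Op 8: place BR@(2,3)
Per-piece attacks for B:
  BN@(1,2): attacks (2,4) (3,3) (0,4) (2,0) (3,1) (0,0)
  BK@(1,3): attacks (1,4) (1,2) (2,3) (0,3) (2,4) (2,2) (0,4) (0,2)
  BR@(2,3): attacks (2,4) (2,2) (2,1) (2,0) (3,3) (4,3) (1,3) [ray(-1,0) blocked at (1,3)]
  BB@(4,4): attacks (3,3) (2,2) (1,1) (0,0)
B attacks (3,0): no

Answer: no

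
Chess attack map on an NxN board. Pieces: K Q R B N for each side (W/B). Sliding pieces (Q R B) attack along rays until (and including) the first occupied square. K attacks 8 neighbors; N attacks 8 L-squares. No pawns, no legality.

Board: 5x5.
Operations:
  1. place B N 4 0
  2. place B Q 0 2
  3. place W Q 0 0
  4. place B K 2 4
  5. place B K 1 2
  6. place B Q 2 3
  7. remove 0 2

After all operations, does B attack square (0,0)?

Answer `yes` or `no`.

Answer: no

Derivation:
Op 1: place BN@(4,0)
Op 2: place BQ@(0,2)
Op 3: place WQ@(0,0)
Op 4: place BK@(2,4)
Op 5: place BK@(1,2)
Op 6: place BQ@(2,3)
Op 7: remove (0,2)
Per-piece attacks for B:
  BK@(1,2): attacks (1,3) (1,1) (2,2) (0,2) (2,3) (2,1) (0,3) (0,1)
  BQ@(2,3): attacks (2,4) (2,2) (2,1) (2,0) (3,3) (4,3) (1,3) (0,3) (3,4) (3,2) (4,1) (1,4) (1,2) [ray(0,1) blocked at (2,4); ray(-1,-1) blocked at (1,2)]
  BK@(2,4): attacks (2,3) (3,4) (1,4) (3,3) (1,3)
  BN@(4,0): attacks (3,2) (2,1)
B attacks (0,0): no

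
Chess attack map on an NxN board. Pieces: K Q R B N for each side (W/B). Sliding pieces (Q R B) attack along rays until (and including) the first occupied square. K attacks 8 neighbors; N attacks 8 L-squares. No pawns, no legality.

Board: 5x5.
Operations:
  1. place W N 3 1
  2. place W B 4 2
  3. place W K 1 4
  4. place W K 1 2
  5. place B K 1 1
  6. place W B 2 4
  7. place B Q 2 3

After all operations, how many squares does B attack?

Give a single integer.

Answer: 17

Derivation:
Op 1: place WN@(3,1)
Op 2: place WB@(4,2)
Op 3: place WK@(1,4)
Op 4: place WK@(1,2)
Op 5: place BK@(1,1)
Op 6: place WB@(2,4)
Op 7: place BQ@(2,3)
Per-piece attacks for B:
  BK@(1,1): attacks (1,2) (1,0) (2,1) (0,1) (2,2) (2,0) (0,2) (0,0)
  BQ@(2,3): attacks (2,4) (2,2) (2,1) (2,0) (3,3) (4,3) (1,3) (0,3) (3,4) (3,2) (4,1) (1,4) (1,2) [ray(0,1) blocked at (2,4); ray(-1,1) blocked at (1,4); ray(-1,-1) blocked at (1,2)]
Union (17 distinct): (0,0) (0,1) (0,2) (0,3) (1,0) (1,2) (1,3) (1,4) (2,0) (2,1) (2,2) (2,4) (3,2) (3,3) (3,4) (4,1) (4,3)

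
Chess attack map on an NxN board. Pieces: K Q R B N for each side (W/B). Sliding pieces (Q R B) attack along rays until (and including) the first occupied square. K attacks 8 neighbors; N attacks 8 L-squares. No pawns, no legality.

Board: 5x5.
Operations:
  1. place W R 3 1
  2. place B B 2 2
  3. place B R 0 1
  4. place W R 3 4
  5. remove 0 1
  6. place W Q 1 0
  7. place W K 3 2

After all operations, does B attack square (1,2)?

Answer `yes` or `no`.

Op 1: place WR@(3,1)
Op 2: place BB@(2,2)
Op 3: place BR@(0,1)
Op 4: place WR@(3,4)
Op 5: remove (0,1)
Op 6: place WQ@(1,0)
Op 7: place WK@(3,2)
Per-piece attacks for B:
  BB@(2,2): attacks (3,3) (4,4) (3,1) (1,3) (0,4) (1,1) (0,0) [ray(1,-1) blocked at (3,1)]
B attacks (1,2): no

Answer: no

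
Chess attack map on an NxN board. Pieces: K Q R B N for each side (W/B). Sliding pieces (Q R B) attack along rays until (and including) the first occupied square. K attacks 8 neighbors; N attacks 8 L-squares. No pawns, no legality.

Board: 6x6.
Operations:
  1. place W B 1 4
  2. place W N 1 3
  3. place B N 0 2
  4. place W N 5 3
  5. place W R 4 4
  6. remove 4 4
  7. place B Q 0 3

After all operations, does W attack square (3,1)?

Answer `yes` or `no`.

Answer: no

Derivation:
Op 1: place WB@(1,4)
Op 2: place WN@(1,3)
Op 3: place BN@(0,2)
Op 4: place WN@(5,3)
Op 5: place WR@(4,4)
Op 6: remove (4,4)
Op 7: place BQ@(0,3)
Per-piece attacks for W:
  WN@(1,3): attacks (2,5) (3,4) (0,5) (2,1) (3,2) (0,1)
  WB@(1,4): attacks (2,5) (2,3) (3,2) (4,1) (5,0) (0,5) (0,3) [ray(-1,-1) blocked at (0,3)]
  WN@(5,3): attacks (4,5) (3,4) (4,1) (3,2)
W attacks (3,1): no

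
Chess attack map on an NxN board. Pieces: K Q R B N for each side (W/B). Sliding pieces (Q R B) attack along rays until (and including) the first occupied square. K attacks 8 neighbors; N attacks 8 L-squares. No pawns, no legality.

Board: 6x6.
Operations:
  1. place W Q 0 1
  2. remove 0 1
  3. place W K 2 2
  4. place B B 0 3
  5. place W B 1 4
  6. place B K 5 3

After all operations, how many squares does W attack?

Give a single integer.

Op 1: place WQ@(0,1)
Op 2: remove (0,1)
Op 3: place WK@(2,2)
Op 4: place BB@(0,3)
Op 5: place WB@(1,4)
Op 6: place BK@(5,3)
Per-piece attacks for W:
  WB@(1,4): attacks (2,5) (2,3) (3,2) (4,1) (5,0) (0,5) (0,3) [ray(-1,-1) blocked at (0,3)]
  WK@(2,2): attacks (2,3) (2,1) (3,2) (1,2) (3,3) (3,1) (1,3) (1,1)
Union (13 distinct): (0,3) (0,5) (1,1) (1,2) (1,3) (2,1) (2,3) (2,5) (3,1) (3,2) (3,3) (4,1) (5,0)

Answer: 13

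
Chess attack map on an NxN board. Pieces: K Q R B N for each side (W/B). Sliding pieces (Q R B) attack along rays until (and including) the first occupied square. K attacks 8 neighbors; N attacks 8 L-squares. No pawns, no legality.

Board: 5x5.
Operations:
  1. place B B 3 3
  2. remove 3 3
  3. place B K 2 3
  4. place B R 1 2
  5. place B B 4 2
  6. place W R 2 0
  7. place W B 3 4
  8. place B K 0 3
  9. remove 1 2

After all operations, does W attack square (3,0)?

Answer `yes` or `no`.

Answer: yes

Derivation:
Op 1: place BB@(3,3)
Op 2: remove (3,3)
Op 3: place BK@(2,3)
Op 4: place BR@(1,2)
Op 5: place BB@(4,2)
Op 6: place WR@(2,0)
Op 7: place WB@(3,4)
Op 8: place BK@(0,3)
Op 9: remove (1,2)
Per-piece attacks for W:
  WR@(2,0): attacks (2,1) (2,2) (2,3) (3,0) (4,0) (1,0) (0,0) [ray(0,1) blocked at (2,3)]
  WB@(3,4): attacks (4,3) (2,3) [ray(-1,-1) blocked at (2,3)]
W attacks (3,0): yes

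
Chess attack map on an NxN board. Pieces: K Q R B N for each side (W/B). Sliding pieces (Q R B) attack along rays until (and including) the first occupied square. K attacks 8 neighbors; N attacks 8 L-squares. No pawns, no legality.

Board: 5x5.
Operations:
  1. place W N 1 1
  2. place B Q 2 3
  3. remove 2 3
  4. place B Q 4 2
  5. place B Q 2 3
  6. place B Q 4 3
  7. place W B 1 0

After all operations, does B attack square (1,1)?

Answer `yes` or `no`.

Answer: no

Derivation:
Op 1: place WN@(1,1)
Op 2: place BQ@(2,3)
Op 3: remove (2,3)
Op 4: place BQ@(4,2)
Op 5: place BQ@(2,3)
Op 6: place BQ@(4,3)
Op 7: place WB@(1,0)
Per-piece attacks for B:
  BQ@(2,3): attacks (2,4) (2,2) (2,1) (2,0) (3,3) (4,3) (1,3) (0,3) (3,4) (3,2) (4,1) (1,4) (1,2) (0,1) [ray(1,0) blocked at (4,3)]
  BQ@(4,2): attacks (4,3) (4,1) (4,0) (3,2) (2,2) (1,2) (0,2) (3,3) (2,4) (3,1) (2,0) [ray(0,1) blocked at (4,3)]
  BQ@(4,3): attacks (4,4) (4,2) (3,3) (2,3) (3,4) (3,2) (2,1) (1,0) [ray(0,-1) blocked at (4,2); ray(-1,0) blocked at (2,3); ray(-1,-1) blocked at (1,0)]
B attacks (1,1): no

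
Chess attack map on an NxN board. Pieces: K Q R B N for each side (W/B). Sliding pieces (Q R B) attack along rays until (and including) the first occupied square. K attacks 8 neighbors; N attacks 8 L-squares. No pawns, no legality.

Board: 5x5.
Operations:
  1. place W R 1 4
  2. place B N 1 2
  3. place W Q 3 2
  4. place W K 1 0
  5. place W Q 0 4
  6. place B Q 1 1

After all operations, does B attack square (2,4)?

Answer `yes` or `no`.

Op 1: place WR@(1,4)
Op 2: place BN@(1,2)
Op 3: place WQ@(3,2)
Op 4: place WK@(1,0)
Op 5: place WQ@(0,4)
Op 6: place BQ@(1,1)
Per-piece attacks for B:
  BQ@(1,1): attacks (1,2) (1,0) (2,1) (3,1) (4,1) (0,1) (2,2) (3,3) (4,4) (2,0) (0,2) (0,0) [ray(0,1) blocked at (1,2); ray(0,-1) blocked at (1,0)]
  BN@(1,2): attacks (2,4) (3,3) (0,4) (2,0) (3,1) (0,0)
B attacks (2,4): yes

Answer: yes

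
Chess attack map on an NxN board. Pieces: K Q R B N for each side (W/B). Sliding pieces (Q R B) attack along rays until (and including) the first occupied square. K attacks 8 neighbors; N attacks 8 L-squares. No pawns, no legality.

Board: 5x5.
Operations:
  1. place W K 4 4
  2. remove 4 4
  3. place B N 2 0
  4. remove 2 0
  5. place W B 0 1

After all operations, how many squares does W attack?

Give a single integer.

Op 1: place WK@(4,4)
Op 2: remove (4,4)
Op 3: place BN@(2,0)
Op 4: remove (2,0)
Op 5: place WB@(0,1)
Per-piece attacks for W:
  WB@(0,1): attacks (1,2) (2,3) (3,4) (1,0)
Union (4 distinct): (1,0) (1,2) (2,3) (3,4)

Answer: 4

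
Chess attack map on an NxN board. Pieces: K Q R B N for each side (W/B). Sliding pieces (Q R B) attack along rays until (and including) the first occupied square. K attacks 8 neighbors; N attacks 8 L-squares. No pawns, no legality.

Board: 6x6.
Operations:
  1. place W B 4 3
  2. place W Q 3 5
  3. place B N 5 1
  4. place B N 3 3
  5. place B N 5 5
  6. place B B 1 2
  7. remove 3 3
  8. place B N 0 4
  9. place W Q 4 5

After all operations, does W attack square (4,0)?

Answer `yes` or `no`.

Answer: no

Derivation:
Op 1: place WB@(4,3)
Op 2: place WQ@(3,5)
Op 3: place BN@(5,1)
Op 4: place BN@(3,3)
Op 5: place BN@(5,5)
Op 6: place BB@(1,2)
Op 7: remove (3,3)
Op 8: place BN@(0,4)
Op 9: place WQ@(4,5)
Per-piece attacks for W:
  WQ@(3,5): attacks (3,4) (3,3) (3,2) (3,1) (3,0) (4,5) (2,5) (1,5) (0,5) (4,4) (5,3) (2,4) (1,3) (0,2) [ray(1,0) blocked at (4,5)]
  WB@(4,3): attacks (5,4) (5,2) (3,4) (2,5) (3,2) (2,1) (1,0)
  WQ@(4,5): attacks (4,4) (4,3) (5,5) (3,5) (5,4) (3,4) (2,3) (1,2) [ray(0,-1) blocked at (4,3); ray(1,0) blocked at (5,5); ray(-1,0) blocked at (3,5); ray(-1,-1) blocked at (1,2)]
W attacks (4,0): no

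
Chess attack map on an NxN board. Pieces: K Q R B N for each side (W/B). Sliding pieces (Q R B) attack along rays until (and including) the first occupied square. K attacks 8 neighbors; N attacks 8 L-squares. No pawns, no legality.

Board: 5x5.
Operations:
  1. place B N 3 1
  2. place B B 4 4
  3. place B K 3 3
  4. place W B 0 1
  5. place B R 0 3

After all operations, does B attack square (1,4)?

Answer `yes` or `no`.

Answer: no

Derivation:
Op 1: place BN@(3,1)
Op 2: place BB@(4,4)
Op 3: place BK@(3,3)
Op 4: place WB@(0,1)
Op 5: place BR@(0,3)
Per-piece attacks for B:
  BR@(0,3): attacks (0,4) (0,2) (0,1) (1,3) (2,3) (3,3) [ray(0,-1) blocked at (0,1); ray(1,0) blocked at (3,3)]
  BN@(3,1): attacks (4,3) (2,3) (1,2) (1,0)
  BK@(3,3): attacks (3,4) (3,2) (4,3) (2,3) (4,4) (4,2) (2,4) (2,2)
  BB@(4,4): attacks (3,3) [ray(-1,-1) blocked at (3,3)]
B attacks (1,4): no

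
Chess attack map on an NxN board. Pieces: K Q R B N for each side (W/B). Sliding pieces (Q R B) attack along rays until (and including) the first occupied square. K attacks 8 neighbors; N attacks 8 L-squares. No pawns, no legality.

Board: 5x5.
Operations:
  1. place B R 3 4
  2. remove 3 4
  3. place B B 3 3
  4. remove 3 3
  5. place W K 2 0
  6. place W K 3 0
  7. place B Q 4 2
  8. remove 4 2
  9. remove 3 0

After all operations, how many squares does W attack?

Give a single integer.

Answer: 5

Derivation:
Op 1: place BR@(3,4)
Op 2: remove (3,4)
Op 3: place BB@(3,3)
Op 4: remove (3,3)
Op 5: place WK@(2,0)
Op 6: place WK@(3,0)
Op 7: place BQ@(4,2)
Op 8: remove (4,2)
Op 9: remove (3,0)
Per-piece attacks for W:
  WK@(2,0): attacks (2,1) (3,0) (1,0) (3,1) (1,1)
Union (5 distinct): (1,0) (1,1) (2,1) (3,0) (3,1)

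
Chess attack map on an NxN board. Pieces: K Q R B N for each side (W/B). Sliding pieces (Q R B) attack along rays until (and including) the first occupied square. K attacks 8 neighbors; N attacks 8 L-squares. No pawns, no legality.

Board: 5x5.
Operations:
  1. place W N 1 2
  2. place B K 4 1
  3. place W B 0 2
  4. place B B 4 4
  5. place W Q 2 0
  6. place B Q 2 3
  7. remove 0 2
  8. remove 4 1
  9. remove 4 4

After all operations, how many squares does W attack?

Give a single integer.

Op 1: place WN@(1,2)
Op 2: place BK@(4,1)
Op 3: place WB@(0,2)
Op 4: place BB@(4,4)
Op 5: place WQ@(2,0)
Op 6: place BQ@(2,3)
Op 7: remove (0,2)
Op 8: remove (4,1)
Op 9: remove (4,4)
Per-piece attacks for W:
  WN@(1,2): attacks (2,4) (3,3) (0,4) (2,0) (3,1) (0,0)
  WQ@(2,0): attacks (2,1) (2,2) (2,3) (3,0) (4,0) (1,0) (0,0) (3,1) (4,2) (1,1) (0,2) [ray(0,1) blocked at (2,3)]
Union (15 distinct): (0,0) (0,2) (0,4) (1,0) (1,1) (2,0) (2,1) (2,2) (2,3) (2,4) (3,0) (3,1) (3,3) (4,0) (4,2)

Answer: 15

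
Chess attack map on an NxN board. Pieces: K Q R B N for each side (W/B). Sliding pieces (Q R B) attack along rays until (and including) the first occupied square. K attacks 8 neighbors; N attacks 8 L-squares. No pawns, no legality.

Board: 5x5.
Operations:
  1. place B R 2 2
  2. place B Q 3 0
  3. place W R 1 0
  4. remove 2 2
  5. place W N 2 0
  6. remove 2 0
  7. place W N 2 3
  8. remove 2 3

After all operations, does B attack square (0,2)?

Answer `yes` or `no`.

Answer: no

Derivation:
Op 1: place BR@(2,2)
Op 2: place BQ@(3,0)
Op 3: place WR@(1,0)
Op 4: remove (2,2)
Op 5: place WN@(2,0)
Op 6: remove (2,0)
Op 7: place WN@(2,3)
Op 8: remove (2,3)
Per-piece attacks for B:
  BQ@(3,0): attacks (3,1) (3,2) (3,3) (3,4) (4,0) (2,0) (1,0) (4,1) (2,1) (1,2) (0,3) [ray(-1,0) blocked at (1,0)]
B attacks (0,2): no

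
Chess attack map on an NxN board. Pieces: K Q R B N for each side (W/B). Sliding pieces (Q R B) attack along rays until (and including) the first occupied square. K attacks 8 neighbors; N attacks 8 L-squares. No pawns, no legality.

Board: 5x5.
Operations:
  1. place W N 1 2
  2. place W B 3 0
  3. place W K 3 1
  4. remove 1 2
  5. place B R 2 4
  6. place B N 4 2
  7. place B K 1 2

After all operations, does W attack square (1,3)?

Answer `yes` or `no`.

Answer: no

Derivation:
Op 1: place WN@(1,2)
Op 2: place WB@(3,0)
Op 3: place WK@(3,1)
Op 4: remove (1,2)
Op 5: place BR@(2,4)
Op 6: place BN@(4,2)
Op 7: place BK@(1,2)
Per-piece attacks for W:
  WB@(3,0): attacks (4,1) (2,1) (1,2) [ray(-1,1) blocked at (1,2)]
  WK@(3,1): attacks (3,2) (3,0) (4,1) (2,1) (4,2) (4,0) (2,2) (2,0)
W attacks (1,3): no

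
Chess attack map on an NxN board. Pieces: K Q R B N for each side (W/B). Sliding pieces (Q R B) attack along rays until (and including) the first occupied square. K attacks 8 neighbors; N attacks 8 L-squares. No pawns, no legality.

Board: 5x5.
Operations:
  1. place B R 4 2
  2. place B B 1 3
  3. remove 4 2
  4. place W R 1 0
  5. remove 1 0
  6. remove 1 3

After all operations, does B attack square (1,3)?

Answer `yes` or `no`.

Op 1: place BR@(4,2)
Op 2: place BB@(1,3)
Op 3: remove (4,2)
Op 4: place WR@(1,0)
Op 5: remove (1,0)
Op 6: remove (1,3)
Per-piece attacks for B:
B attacks (1,3): no

Answer: no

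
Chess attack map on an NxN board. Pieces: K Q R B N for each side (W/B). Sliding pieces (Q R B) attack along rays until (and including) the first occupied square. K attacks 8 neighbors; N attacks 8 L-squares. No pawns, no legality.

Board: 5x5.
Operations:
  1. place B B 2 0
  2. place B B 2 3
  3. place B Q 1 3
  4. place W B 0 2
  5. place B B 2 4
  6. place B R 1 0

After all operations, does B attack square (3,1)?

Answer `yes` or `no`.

Answer: yes

Derivation:
Op 1: place BB@(2,0)
Op 2: place BB@(2,3)
Op 3: place BQ@(1,3)
Op 4: place WB@(0,2)
Op 5: place BB@(2,4)
Op 6: place BR@(1,0)
Per-piece attacks for B:
  BR@(1,0): attacks (1,1) (1,2) (1,3) (2,0) (0,0) [ray(0,1) blocked at (1,3); ray(1,0) blocked at (2,0)]
  BQ@(1,3): attacks (1,4) (1,2) (1,1) (1,0) (2,3) (0,3) (2,4) (2,2) (3,1) (4,0) (0,4) (0,2) [ray(0,-1) blocked at (1,0); ray(1,0) blocked at (2,3); ray(1,1) blocked at (2,4); ray(-1,-1) blocked at (0,2)]
  BB@(2,0): attacks (3,1) (4,2) (1,1) (0,2) [ray(-1,1) blocked at (0,2)]
  BB@(2,3): attacks (3,4) (3,2) (4,1) (1,4) (1,2) (0,1)
  BB@(2,4): attacks (3,3) (4,2) (1,3) [ray(-1,-1) blocked at (1,3)]
B attacks (3,1): yes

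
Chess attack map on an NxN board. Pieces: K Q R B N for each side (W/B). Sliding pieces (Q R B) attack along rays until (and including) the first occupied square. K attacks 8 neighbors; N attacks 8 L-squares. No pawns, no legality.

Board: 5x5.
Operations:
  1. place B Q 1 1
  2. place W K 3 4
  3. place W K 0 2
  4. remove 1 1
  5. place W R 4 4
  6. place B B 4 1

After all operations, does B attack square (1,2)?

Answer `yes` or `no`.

Op 1: place BQ@(1,1)
Op 2: place WK@(3,4)
Op 3: place WK@(0,2)
Op 4: remove (1,1)
Op 5: place WR@(4,4)
Op 6: place BB@(4,1)
Per-piece attacks for B:
  BB@(4,1): attacks (3,2) (2,3) (1,4) (3,0)
B attacks (1,2): no

Answer: no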